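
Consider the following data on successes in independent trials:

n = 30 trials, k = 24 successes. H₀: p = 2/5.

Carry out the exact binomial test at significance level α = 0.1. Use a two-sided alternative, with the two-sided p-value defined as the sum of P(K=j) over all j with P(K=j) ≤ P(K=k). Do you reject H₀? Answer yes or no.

reject H₀: yes

Exact binomial: n=30, k=24, p₀=2/5=0.4000
P(X=j) = C(n,j)·p₀^j·(1−p₀)^(n−j); p = Σ P(X=j) over j with P(X=j) ≤ P(X=24)
p-value (two-sided) = 0.00001
At α=0.1: p < α → reject H₀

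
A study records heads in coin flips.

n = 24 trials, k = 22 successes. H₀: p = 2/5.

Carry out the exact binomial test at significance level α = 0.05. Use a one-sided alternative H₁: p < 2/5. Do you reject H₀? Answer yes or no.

reject H₀: no

Exact binomial: n=24, k=22, p₀=2/5=0.4000
P(X≤22) from Σ C(n,i)·p₀^i·(1−p₀)^(n−i)
p-value (one-sided, H₁ less) = 1.00000
At α=0.05: p ≥ α → fail to reject H₀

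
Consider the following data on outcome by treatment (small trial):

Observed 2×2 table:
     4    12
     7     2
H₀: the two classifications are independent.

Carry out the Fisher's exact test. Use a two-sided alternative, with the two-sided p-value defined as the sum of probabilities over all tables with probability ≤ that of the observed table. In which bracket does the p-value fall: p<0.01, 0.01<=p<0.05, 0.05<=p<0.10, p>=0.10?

Margins: r₁=16, r₂=9, c₁=11, c₂=14, n=25
p_obs = C(16,4)·C(9,7)/C(25,11); sum pmf over tables with pmf ≤ p_obs
p-value (two-sided) = 0.01684
→ bracket: 0.01<=p<0.05

p-value bracket: 0.01<=p<0.05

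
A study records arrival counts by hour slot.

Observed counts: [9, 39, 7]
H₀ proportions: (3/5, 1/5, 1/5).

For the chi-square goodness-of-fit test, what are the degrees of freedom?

df = k − 1 = 3 − 1 = 2

degrees of freedom = 2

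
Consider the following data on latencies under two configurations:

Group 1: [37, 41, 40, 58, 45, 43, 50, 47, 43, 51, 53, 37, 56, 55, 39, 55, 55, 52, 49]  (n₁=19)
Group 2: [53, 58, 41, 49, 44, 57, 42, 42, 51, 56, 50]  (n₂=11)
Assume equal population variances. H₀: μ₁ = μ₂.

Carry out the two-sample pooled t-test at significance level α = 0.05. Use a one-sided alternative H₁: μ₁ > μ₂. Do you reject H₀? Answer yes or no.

x̄₁=47.684, s₁=6.913, n₁=19
x̄₂=49.364, s₂=6.329, n₂=11
s_p² = [18·6.913² + 10·6.329²]/28 = 45.0232
SE = √(s_p²·(1/19+1/11)) = 2.5422
t = (47.684−49.364)/2.5422 = -0.6606
df = 28
p-value (one-sided, H₁ greater) = 0.74287
At α=0.05: p ≥ α → fail to reject H₀

reject H₀: no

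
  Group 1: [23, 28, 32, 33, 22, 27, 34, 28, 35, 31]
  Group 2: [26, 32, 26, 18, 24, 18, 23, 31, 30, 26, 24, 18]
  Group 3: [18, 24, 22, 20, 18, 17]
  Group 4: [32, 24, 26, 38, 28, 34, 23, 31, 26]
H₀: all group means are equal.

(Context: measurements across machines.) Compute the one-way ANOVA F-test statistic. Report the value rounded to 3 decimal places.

Group means [29.30, 24.67, 19.83, 29.11], grand mean 26.216
SSB = Σnᵢ(x̄ᵢ−x̄)² = 443.781; SSW = ΣΣ(x−x̄ᵢ)² = 680.489
MSB = 443.781/3 = 147.9271; MSW = 680.489/33 = 20.6209
F = MSB/MSW = 7.1737
df = (3, 33)

test statistic = 7.174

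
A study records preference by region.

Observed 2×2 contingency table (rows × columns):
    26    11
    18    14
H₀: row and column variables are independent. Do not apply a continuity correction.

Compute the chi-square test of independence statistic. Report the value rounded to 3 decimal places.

Row totals [37, 32], col totals [44, 25], n=69
χ² = (26−23.59)²/23.59 + (11−13.41)²/13.41 + (18−20.41)²/20.41 + (14−11.59)²/11.59 = 1.4599
df = 1

test statistic = 1.460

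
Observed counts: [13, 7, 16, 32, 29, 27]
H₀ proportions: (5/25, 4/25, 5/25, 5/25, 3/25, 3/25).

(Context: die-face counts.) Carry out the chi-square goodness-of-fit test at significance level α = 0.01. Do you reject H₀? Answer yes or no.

reject H₀: yes

n = 124; E_i = n·p_i = [24.80, 19.84, 24.80, 24.80, 14.88, 14.88]
χ² = (13−24.80)²/24.80 + (7−19.84)²/19.84 + (16−24.80)²/24.80 + (32−24.80)²/24.80 + (29−14.88)²/14.88 + (27−14.88)²/14.88 = 42.4079
df = 5
p-value (upper-tail) = 0.00000
At α=0.01: p < α → reject H₀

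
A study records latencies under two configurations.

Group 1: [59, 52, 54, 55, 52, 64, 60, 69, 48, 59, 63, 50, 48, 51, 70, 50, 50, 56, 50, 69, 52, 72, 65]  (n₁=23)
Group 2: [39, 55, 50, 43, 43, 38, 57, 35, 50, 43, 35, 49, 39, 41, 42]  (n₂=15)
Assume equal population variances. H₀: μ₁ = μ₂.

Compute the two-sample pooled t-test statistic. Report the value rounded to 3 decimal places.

test statistic = 5.433

x̄₁=57.304, s₁=7.772, n₁=23
x̄₂=43.933, s₂=6.819, n₂=15
s_p² = [22·7.772² + 14·6.819²]/36 = 54.9945
SE = √(s_p²·(1/23+1/15)) = 2.4612
t = (57.304−43.933)/2.4612 = 5.4328
df = 36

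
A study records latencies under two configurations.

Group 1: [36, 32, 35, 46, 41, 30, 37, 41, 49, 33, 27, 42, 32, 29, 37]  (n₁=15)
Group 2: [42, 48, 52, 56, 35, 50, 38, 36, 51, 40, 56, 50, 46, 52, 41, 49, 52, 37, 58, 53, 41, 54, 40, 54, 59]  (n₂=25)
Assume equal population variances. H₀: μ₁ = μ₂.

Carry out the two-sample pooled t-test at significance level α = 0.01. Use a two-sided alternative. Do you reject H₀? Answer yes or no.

x̄₁=36.467, s₁=6.334, n₁=15
x̄₂=47.600, s₂=7.382, n₂=25
s_p² = [14·6.334² + 24·7.382²]/38 = 49.2035
SE = √(s_p²·(1/15+1/25)) = 2.2909
t = (36.467−47.600)/2.2909 = -4.8597
df = 38
p-value (two-sided) = 0.00002
At α=0.01: p < α → reject H₀

reject H₀: yes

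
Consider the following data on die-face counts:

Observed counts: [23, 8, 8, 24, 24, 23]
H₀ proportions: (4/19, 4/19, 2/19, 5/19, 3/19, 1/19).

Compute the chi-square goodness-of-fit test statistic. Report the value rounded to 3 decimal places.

test statistic = 65.569

n = 110; E_i = n·p_i = [23.16, 23.16, 11.58, 28.95, 17.37, 5.79]
χ² = (23−23.16)²/23.16 + (8−23.16)²/23.16 + (8−11.58)²/11.58 + (24−28.95)²/28.95 + (24−17.37)²/17.37 + (23−5.79)²/5.79 = 65.5686
df = 5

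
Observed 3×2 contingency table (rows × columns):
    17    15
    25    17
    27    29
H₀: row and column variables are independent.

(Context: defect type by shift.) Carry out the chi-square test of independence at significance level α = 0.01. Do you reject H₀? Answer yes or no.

Row totals [32, 42, 56], col totals [69, 61], n=130
χ² = (17−16.98)²/16.98 + (15−15.02)²/15.02 + (25−22.29)²/22.29 + (17−19.71)²/19.71 + (27−29.72)²/29.72 + (29−26.28)²/26.28 = 1.2326
df = 2
p-value (upper-tail) = 0.53994
At α=0.01: p ≥ α → fail to reject H₀

reject H₀: no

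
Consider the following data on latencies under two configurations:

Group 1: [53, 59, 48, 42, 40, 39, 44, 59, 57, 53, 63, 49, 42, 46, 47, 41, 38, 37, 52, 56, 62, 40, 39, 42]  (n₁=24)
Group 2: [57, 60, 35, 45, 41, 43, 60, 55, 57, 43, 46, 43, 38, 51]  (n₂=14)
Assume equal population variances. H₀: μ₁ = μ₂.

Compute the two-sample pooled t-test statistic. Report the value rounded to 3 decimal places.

test statistic = -0.111

x̄₁=47.833, s₁=8.244, n₁=24
x̄₂=48.143, s₂=8.384, n₂=14
s_p² = [23·8.244² + 13·8.384²]/36 = 68.8069
SE = √(s_p²·(1/24+1/14)) = 2.7896
t = (47.833−48.143)/2.7896 = -0.1110
df = 36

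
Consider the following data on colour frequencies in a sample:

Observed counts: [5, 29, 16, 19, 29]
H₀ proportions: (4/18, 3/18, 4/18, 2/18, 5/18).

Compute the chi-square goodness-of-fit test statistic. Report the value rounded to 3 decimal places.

n = 98; E_i = n·p_i = [21.78, 16.33, 21.78, 10.89, 27.22]
χ² = (5−21.78)²/21.78 + (29−16.33)²/16.33 + (16−21.78)²/21.78 + (19−10.89)²/10.89 + (29−27.22)²/27.22 = 30.4398
df = 4

test statistic = 30.440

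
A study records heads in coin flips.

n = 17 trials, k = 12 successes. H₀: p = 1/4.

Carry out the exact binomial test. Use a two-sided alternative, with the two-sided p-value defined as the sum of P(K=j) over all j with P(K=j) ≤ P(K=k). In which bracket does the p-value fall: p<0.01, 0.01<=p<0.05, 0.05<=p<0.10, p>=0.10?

p-value bracket: p<0.01

Exact binomial: n=17, k=12, p₀=1/4=0.2500
P(X=j) = C(n,j)·p₀^j·(1−p₀)^(n−j); p = Σ P(X=j) over j with P(X=j) ≤ P(X=12)
p-value (two-sided) = 0.00010
→ bracket: p<0.01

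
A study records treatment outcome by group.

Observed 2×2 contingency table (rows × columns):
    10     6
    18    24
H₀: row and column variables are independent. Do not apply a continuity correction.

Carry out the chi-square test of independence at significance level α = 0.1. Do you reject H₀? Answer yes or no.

reject H₀: no

Row totals [16, 42], col totals [28, 30], n=58
χ² = (10−7.72)²/7.72 + (6−8.28)²/8.28 + (18−20.28)²/20.28 + (24−21.72)²/21.72 = 1.7903
df = 1
p-value (upper-tail) = 0.18089
At α=0.1: p ≥ α → fail to reject H₀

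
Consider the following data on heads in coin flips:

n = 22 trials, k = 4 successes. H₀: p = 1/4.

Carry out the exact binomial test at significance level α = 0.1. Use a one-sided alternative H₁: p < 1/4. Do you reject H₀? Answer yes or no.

reject H₀: no

Exact binomial: n=22, k=4, p₀=1/4=0.2500
P(X≤4) from Σ C(n,i)·p₀^i·(1−p₀)^(n−i)
p-value (one-sided, H₁ less) = 0.32349
At α=0.1: p ≥ α → fail to reject H₀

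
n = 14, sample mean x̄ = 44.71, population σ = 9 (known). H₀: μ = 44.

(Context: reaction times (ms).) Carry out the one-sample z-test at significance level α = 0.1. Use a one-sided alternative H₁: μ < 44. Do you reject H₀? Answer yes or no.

SE = σ/√n = 9/√14 = 2.4054
z = (x̄−μ₀)/SE = (44.71−44)/2.4054 = 0.2952
p-value (one-sided, H₁ less) = 0.61607
At α=0.1: p ≥ α → fail to reject H₀

reject H₀: no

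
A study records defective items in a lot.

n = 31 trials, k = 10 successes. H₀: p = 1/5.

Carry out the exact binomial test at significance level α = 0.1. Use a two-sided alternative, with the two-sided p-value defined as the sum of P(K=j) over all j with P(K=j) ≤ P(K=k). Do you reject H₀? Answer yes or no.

reject H₀: no

Exact binomial: n=31, k=10, p₀=1/5=0.2000
P(X=j) = C(n,j)·p₀^j·(1−p₀)^(n−j); p = Σ P(X=j) over j with P(X=j) ≤ P(X=10)
p-value (two-sided) = 0.11205
At α=0.1: p ≥ α → fail to reject H₀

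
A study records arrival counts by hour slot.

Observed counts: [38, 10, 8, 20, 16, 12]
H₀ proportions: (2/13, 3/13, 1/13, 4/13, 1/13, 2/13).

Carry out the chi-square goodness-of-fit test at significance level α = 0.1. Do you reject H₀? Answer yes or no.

n = 104; E_i = n·p_i = [16.00, 24.00, 8.00, 32.00, 8.00, 16.00]
χ² = (38−16.00)²/16.00 + (10−24.00)²/24.00 + (8−8.00)²/8.00 + (20−32.00)²/32.00 + (16−8.00)²/8.00 + (12−16.00)²/16.00 = 51.9167
df = 5
p-value (upper-tail) = 0.00000
At α=0.1: p < α → reject H₀

reject H₀: yes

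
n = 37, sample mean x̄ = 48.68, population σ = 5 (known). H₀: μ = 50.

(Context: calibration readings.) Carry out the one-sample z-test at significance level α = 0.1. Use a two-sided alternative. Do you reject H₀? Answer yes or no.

reject H₀: no

SE = σ/√n = 5/√37 = 0.8220
z = (x̄−μ₀)/SE = (48.68−50)/0.8220 = -1.6058
p-value (two-sided) = 0.10831
At α=0.1: p ≥ α → fail to reject H₀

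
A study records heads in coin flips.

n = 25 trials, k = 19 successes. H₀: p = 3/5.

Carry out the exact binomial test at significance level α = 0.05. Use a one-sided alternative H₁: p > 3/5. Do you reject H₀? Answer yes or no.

reject H₀: no

Exact binomial: n=25, k=19, p₀=3/5=0.6000
P(X≥19) from Σ C(n,i)·p₀^i·(1−p₀)^(n−i)
p-value (one-sided, H₁ greater) = 0.07357
At α=0.05: p ≥ α → fail to reject H₀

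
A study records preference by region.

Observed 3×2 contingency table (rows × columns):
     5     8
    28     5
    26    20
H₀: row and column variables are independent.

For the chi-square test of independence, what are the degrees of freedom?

degrees of freedom = 2

df = (r−1)(c−1) = (3−1)·(2−1) = 2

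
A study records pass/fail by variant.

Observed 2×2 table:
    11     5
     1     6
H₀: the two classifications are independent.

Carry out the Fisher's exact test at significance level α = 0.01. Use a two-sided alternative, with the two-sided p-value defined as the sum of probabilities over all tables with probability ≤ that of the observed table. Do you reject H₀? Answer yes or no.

Margins: r₁=16, r₂=7, c₁=12, c₂=11, n=23
p_obs = C(16,11)·C(7,1)/C(23,12); sum pmf over tables with pmf ≤ p_obs
p-value (two-sided) = 0.02719
At α=0.01: p ≥ α → fail to reject H₀

reject H₀: no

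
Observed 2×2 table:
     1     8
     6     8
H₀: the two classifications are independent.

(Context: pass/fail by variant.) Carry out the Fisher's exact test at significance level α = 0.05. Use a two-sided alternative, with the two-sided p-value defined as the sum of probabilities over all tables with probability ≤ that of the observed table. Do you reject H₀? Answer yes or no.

Margins: r₁=9, r₂=14, c₁=7, c₂=16, n=23
p_obs = C(9,1)·C(14,6)/C(23,7); sum pmf over tables with pmf ≤ p_obs
p-value (two-sided) = 0.17596
At α=0.05: p ≥ α → fail to reject H₀

reject H₀: no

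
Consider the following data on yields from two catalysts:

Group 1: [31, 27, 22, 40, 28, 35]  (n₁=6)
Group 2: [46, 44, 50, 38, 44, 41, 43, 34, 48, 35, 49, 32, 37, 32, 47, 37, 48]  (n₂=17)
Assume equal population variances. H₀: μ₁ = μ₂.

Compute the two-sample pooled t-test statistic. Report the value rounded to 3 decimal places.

test statistic = -3.716

x̄₁=30.500, s₁=6.348, n₁=6
x̄₂=41.471, s₂=6.176, n₂=17
s_p² = [5·6.348² + 16·6.176²]/21 = 38.6541
SE = √(s_p²·(1/6+1/17)) = 2.9523
t = (30.500−41.471)/2.9523 = -3.7159
df = 21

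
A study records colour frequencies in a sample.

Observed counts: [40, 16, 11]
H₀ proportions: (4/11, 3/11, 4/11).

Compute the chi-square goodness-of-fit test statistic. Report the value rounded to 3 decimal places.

test statistic = 17.648

n = 67; E_i = n·p_i = [24.36, 18.27, 24.36]
χ² = (40−24.36)²/24.36 + (16−18.27)²/18.27 + (11−24.36)²/24.36 = 17.6480
df = 2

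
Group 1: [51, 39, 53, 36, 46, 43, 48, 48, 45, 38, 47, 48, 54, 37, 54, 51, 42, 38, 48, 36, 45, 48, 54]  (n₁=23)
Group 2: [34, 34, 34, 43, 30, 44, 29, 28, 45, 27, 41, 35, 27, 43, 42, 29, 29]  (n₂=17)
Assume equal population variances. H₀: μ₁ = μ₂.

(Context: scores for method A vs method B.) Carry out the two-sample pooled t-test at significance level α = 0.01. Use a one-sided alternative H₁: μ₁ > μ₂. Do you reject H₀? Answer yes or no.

x̄₁=45.609, s₁=6.006, n₁=23
x̄₂=34.941, s₂=6.647, n₂=17
s_p² = [22·6.006² + 16·6.647²]/38 = 39.4847
SE = √(s_p²·(1/23+1/17)) = 2.0098
t = (45.609−34.941)/2.0098 = 5.3077
df = 38
p-value (one-sided, H₁ greater) = 0.00000
At α=0.01: p < α → reject H₀

reject H₀: yes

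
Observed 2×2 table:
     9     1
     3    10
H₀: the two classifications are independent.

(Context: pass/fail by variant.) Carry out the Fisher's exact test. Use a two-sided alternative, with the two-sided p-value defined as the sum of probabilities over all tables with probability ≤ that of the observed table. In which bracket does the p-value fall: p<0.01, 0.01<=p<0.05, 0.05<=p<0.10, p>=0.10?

Margins: r₁=10, r₂=13, c₁=12, c₂=11, n=23
p_obs = C(10,9)·C(13,3)/C(23,12); sum pmf over tables with pmf ≤ p_obs
p-value (two-sided) = 0.00276
→ bracket: p<0.01

p-value bracket: p<0.01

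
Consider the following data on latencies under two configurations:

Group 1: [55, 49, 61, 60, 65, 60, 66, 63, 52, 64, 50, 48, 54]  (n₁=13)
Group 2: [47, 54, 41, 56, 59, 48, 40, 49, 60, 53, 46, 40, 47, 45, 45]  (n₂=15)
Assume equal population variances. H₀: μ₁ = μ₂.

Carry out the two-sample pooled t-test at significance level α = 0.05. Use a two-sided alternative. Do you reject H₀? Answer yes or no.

reject H₀: yes

x̄₁=57.462, s₁=6.411, n₁=13
x̄₂=48.667, s₂=6.466, n₂=15
s_p² = [12·6.411² + 14·6.466²]/26 = 41.4832
SE = √(s_p²·(1/13+1/15)) = 2.4406
t = (57.462−48.667)/2.4406 = 3.6036
df = 26
p-value (two-sided) = 0.00130
At α=0.05: p < α → reject H₀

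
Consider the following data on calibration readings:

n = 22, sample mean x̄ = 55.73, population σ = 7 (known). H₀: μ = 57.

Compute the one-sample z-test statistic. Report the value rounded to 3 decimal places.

SE = σ/√n = 7/√22 = 1.4924
z = (x̄−μ₀)/SE = (55.73−57)/1.4924 = -0.8510

test statistic = -0.851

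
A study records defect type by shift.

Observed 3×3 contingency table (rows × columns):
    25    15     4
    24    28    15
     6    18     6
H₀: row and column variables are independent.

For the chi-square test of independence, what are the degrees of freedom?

df = (r−1)(c−1) = (3−1)·(3−1) = 4

degrees of freedom = 4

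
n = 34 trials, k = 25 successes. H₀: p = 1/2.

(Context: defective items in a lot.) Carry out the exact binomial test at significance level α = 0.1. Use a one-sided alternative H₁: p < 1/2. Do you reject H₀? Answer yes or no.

Exact binomial: n=34, k=25, p₀=1/2=0.5000
P(X≤25) from Σ C(n,i)·p₀^i·(1−p₀)^(n−i)
p-value (one-sided, H₁ less) = 0.99853
At α=0.1: p ≥ α → fail to reject H₀

reject H₀: no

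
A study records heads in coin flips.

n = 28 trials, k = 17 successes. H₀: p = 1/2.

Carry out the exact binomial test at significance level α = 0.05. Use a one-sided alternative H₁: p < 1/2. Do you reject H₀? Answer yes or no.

reject H₀: no

Exact binomial: n=28, k=17, p₀=1/2=0.5000
P(X≤17) from Σ C(n,i)·p₀^i·(1−p₀)^(n−i)
p-value (one-sided, H₁ less) = 0.90753
At α=0.05: p ≥ α → fail to reject H₀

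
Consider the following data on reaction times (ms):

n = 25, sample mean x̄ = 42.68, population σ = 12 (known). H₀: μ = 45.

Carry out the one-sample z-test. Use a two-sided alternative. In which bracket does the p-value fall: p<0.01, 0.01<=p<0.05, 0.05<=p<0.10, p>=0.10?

SE = σ/√n = 12/√25 = 2.4000
z = (x̄−μ₀)/SE = (42.68−45)/2.4000 = -0.9667
p-value (two-sided) = 0.33371
→ bracket: p>=0.10

p-value bracket: p>=0.10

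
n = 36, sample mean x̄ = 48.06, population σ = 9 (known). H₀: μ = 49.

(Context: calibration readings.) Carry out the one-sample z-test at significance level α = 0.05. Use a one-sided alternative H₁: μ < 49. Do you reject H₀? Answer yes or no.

reject H₀: no

SE = σ/√n = 9/√36 = 1.5000
z = (x̄−μ₀)/SE = (48.06−49)/1.5000 = -0.6267
p-value (one-sided, H₁ less) = 0.26544
At α=0.05: p ≥ α → fail to reject H₀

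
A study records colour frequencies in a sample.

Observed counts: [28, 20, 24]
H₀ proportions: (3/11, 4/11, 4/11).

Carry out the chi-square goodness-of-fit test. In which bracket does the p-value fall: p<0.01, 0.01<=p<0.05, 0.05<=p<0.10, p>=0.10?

p-value bracket: 0.05<=p<0.10

n = 72; E_i = n·p_i = [19.64, 26.18, 26.18]
χ² = (28−19.64)²/19.64 + (20−26.18)²/26.18 + (24−26.18)²/26.18 = 5.2037
df = 2
p-value (upper-tail) = 0.07414
→ bracket: 0.05<=p<0.10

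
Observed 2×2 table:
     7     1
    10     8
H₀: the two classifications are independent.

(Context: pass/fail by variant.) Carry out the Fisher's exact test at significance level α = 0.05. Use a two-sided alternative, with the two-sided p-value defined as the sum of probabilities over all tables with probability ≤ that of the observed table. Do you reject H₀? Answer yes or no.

reject H₀: no

Margins: r₁=8, r₂=18, c₁=17, c₂=9, n=26
p_obs = C(8,7)·C(18,10)/C(26,17); sum pmf over tables with pmf ≤ p_obs
p-value (two-sided) = 0.19015
At α=0.05: p ≥ α → fail to reject H₀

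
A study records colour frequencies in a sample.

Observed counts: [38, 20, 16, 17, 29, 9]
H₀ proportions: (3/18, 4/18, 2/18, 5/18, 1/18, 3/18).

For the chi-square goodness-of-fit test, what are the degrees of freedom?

df = k − 1 = 6 − 1 = 5

degrees of freedom = 5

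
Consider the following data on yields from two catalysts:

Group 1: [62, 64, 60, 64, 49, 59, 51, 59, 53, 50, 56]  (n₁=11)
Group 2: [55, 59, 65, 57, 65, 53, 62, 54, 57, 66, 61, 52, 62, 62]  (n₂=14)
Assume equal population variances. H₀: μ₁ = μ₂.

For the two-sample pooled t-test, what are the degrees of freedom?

df = n₁ + n₂ − 2 = 11 + 14 − 2 = 23

degrees of freedom = 23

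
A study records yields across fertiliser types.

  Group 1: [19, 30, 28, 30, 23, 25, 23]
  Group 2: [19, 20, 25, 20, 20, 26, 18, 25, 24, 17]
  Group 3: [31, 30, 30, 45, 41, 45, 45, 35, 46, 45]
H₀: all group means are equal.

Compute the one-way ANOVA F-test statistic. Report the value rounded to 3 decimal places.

Group means [25.43, 21.40, 39.30], grand mean 29.074
SSB = Σnᵢ(x̄ᵢ−x̄)² = 1727.638; SSW = ΣΣ(x−x̄ᵢ)² = 636.214
MSB = 1727.638/2 = 863.8188; MSW = 636.214/24 = 26.5089
F = MSB/MSW = 32.5860
df = (2, 24)

test statistic = 32.586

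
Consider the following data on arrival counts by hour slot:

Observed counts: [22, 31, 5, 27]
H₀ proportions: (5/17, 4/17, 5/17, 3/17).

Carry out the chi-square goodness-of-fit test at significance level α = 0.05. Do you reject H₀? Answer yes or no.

n = 85; E_i = n·p_i = [25.00, 20.00, 25.00, 15.00]
χ² = (22−25.00)²/25.00 + (31−20.00)²/20.00 + (5−25.00)²/25.00 + (27−15.00)²/15.00 = 32.0100
df = 3
p-value (upper-tail) = 0.00000
At α=0.05: p < α → reject H₀

reject H₀: yes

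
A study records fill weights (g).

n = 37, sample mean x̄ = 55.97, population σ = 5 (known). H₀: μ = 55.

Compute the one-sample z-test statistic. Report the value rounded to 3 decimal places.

SE = σ/√n = 5/√37 = 0.8220
z = (x̄−μ₀)/SE = (55.97−55)/0.8220 = 1.1801

test statistic = 1.180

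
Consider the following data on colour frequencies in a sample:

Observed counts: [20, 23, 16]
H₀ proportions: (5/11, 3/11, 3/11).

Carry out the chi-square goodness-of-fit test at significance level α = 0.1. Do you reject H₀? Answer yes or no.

reject H₀: yes

n = 59; E_i = n·p_i = [26.82, 16.09, 16.09]
χ² = (20−26.82)²/26.82 + (23−16.09)²/16.09 + (16−16.09)²/16.09 = 4.7006
df = 2
p-value (upper-tail) = 0.09534
At α=0.1: p < α → reject H₀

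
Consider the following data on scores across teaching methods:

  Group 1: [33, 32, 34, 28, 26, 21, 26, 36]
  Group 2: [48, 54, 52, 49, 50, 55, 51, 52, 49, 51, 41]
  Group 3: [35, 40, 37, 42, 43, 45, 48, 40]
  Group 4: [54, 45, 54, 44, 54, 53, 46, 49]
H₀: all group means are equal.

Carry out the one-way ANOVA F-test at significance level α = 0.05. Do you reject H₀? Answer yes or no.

Group means [29.50, 50.18, 41.25, 49.88], grand mean 43.343
SSB = Σnᵢ(x̄ᵢ−x̄)² = 2423.874; SSW = ΣΣ(x−x̄ᵢ)² = 576.011
MSB = 2423.874/3 = 807.9581; MSW = 576.011/31 = 18.5810
F = MSB/MSW = 43.4830
df = (3, 31)
p-value (upper-tail) = 0.00000
At α=0.05: p < α → reject H₀

reject H₀: yes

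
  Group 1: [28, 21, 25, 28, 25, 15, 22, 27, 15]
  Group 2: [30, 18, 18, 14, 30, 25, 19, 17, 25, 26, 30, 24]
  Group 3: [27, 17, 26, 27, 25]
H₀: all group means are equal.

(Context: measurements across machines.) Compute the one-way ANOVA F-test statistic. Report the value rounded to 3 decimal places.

test statistic = 0.157

Group means [22.89, 23.00, 24.40], grand mean 23.231
SSB = Σnᵢ(x̄ᵢ−x̄)² = 8.526; SSW = ΣΣ(x−x̄ᵢ)² = 626.089
MSB = 8.526/2 = 4.2632; MSW = 626.089/23 = 27.2213
F = MSB/MSW = 0.1566
df = (2, 23)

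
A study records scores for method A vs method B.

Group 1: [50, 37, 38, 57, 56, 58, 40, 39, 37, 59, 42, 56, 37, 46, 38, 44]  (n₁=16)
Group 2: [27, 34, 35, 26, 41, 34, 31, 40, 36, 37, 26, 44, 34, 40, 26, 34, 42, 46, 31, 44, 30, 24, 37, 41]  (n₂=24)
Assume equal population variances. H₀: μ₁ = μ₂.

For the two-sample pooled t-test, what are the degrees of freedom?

df = n₁ + n₂ − 2 = 16 + 24 − 2 = 38

degrees of freedom = 38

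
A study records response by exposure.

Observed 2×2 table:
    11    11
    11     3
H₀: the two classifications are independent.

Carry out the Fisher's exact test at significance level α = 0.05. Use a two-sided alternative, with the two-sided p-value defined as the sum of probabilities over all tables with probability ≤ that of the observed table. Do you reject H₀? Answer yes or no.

reject H₀: no

Margins: r₁=22, r₂=14, c₁=22, c₂=14, n=36
p_obs = C(22,11)·C(14,11)/C(36,22); sum pmf over tables with pmf ≤ p_obs
p-value (two-sided) = 0.16005
At α=0.05: p ≥ α → fail to reject H₀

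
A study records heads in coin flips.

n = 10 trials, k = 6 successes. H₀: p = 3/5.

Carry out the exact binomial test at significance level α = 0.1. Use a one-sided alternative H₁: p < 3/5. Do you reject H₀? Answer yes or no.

Exact binomial: n=10, k=6, p₀=3/5=0.6000
P(X≤6) from Σ C(n,i)·p₀^i·(1−p₀)^(n−i)
p-value (one-sided, H₁ less) = 0.61772
At α=0.1: p ≥ α → fail to reject H₀

reject H₀: no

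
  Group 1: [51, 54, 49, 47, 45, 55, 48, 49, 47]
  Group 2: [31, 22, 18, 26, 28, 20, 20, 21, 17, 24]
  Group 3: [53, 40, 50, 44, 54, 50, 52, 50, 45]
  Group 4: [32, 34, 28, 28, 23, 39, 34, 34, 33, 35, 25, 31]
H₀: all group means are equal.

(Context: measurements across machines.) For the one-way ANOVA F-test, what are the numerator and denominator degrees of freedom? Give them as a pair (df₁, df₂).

k = 4 groups, N = 40 total
df = (k−1, N−k) = (4−1, 40−4) = (3, 36)

degrees of freedom = [3, 36]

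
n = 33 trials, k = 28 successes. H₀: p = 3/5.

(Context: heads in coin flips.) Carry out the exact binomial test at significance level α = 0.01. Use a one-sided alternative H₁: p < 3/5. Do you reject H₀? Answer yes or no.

Exact binomial: n=33, k=28, p₀=3/5=0.6000
P(X≤28) from Σ C(n,i)·p₀^i·(1−p₀)^(n−i)
p-value (one-sided, H₁ less) = 0.99952
At α=0.01: p ≥ α → fail to reject H₀

reject H₀: no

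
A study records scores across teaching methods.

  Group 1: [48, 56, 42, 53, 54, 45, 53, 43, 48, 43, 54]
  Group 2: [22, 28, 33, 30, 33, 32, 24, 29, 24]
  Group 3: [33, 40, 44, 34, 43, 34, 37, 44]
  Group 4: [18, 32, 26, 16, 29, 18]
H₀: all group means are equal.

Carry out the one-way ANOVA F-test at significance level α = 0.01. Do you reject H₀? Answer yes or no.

Group means [49.00, 28.33, 38.62, 23.17], grand mean 36.529
SSB = Σnᵢ(x̄ᵢ−x̄)² = 3421.762; SSW = ΣΣ(x−x̄ᵢ)² = 788.708
MSB = 3421.762/3 = 1140.5874; MSW = 788.708/30 = 26.2903
F = MSB/MSW = 43.3844
df = (3, 30)
p-value (upper-tail) = 0.00000
At α=0.01: p < α → reject H₀

reject H₀: yes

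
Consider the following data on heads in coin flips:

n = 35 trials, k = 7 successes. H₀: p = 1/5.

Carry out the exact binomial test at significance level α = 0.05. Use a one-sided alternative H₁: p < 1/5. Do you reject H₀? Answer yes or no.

Exact binomial: n=35, k=7, p₀=1/5=0.2000
P(X≤7) from Σ C(n,i)·p₀^i·(1−p₀)^(n−i)
p-value (one-sided, H₁ less) = 0.59933
At α=0.05: p ≥ α → fail to reject H₀

reject H₀: no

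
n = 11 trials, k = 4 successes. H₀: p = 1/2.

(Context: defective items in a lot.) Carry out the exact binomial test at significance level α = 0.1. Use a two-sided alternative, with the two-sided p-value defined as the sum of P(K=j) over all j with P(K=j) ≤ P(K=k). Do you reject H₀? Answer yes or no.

reject H₀: no

Exact binomial: n=11, k=4, p₀=1/2=0.5000
P(X=j) = C(n,j)·p₀^j·(1−p₀)^(n−j); p = Σ P(X=j) over j with P(X=j) ≤ P(X=4)
p-value (two-sided) = 0.54883
At α=0.1: p ≥ α → fail to reject H₀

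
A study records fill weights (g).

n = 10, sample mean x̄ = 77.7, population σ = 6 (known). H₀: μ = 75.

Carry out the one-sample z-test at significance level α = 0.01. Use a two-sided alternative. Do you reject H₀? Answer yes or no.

reject H₀: no

SE = σ/√n = 6/√10 = 1.8974
z = (x̄−μ₀)/SE = (77.7−75)/1.8974 = 1.4230
p-value (two-sided) = 0.15473
At α=0.01: p ≥ α → fail to reject H₀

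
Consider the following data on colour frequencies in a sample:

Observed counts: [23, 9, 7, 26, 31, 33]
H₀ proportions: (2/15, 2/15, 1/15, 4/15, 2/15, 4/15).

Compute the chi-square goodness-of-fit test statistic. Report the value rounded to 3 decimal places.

n = 129; E_i = n·p_i = [17.20, 17.20, 8.60, 34.40, 17.20, 34.40]
χ² = (23−17.20)²/17.20 + (9−17.20)²/17.20 + (7−8.60)²/8.60 + (26−34.40)²/34.40 + (31−17.20)²/17.20 + (33−34.40)²/34.40 = 19.3430
df = 5

test statistic = 19.343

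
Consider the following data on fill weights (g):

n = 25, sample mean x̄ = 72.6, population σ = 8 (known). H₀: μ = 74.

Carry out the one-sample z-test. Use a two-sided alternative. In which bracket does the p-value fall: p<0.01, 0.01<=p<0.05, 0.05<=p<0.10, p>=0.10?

SE = σ/√n = 8/√25 = 1.6000
z = (x̄−μ₀)/SE = (72.6−74)/1.6000 = -0.8750
p-value (two-sided) = 0.38157
→ bracket: p>=0.10

p-value bracket: p>=0.10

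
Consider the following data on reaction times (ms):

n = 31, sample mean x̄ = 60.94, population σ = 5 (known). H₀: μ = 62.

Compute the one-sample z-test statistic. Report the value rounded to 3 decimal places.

SE = σ/√n = 5/√31 = 0.8980
z = (x̄−μ₀)/SE = (60.94−62)/0.8980 = -1.1804

test statistic = -1.180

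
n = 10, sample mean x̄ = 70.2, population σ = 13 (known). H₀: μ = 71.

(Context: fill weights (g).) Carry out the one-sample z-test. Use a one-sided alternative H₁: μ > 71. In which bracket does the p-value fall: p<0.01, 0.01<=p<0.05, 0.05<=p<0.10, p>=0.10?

p-value bracket: p>=0.10

SE = σ/√n = 13/√10 = 4.1110
z = (x̄−μ₀)/SE = (70.2−71)/4.1110 = -0.1946
p-value (one-sided, H₁ greater) = 0.57715
→ bracket: p>=0.10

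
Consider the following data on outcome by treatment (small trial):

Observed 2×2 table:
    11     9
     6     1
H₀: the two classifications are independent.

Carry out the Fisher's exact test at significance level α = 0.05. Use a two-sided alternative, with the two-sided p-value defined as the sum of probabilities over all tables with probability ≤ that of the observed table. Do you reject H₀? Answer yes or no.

reject H₀: no

Margins: r₁=20, r₂=7, c₁=17, c₂=10, n=27
p_obs = C(20,11)·C(7,6)/C(27,17); sum pmf over tables with pmf ≤ p_obs
p-value (two-sided) = 0.20401
At α=0.05: p ≥ α → fail to reject H₀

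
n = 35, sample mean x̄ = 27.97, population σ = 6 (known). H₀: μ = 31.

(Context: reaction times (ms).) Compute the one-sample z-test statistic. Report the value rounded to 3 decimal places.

test statistic = -2.988

SE = σ/√n = 6/√35 = 1.0142
z = (x̄−μ₀)/SE = (27.97−31)/1.0142 = -2.9876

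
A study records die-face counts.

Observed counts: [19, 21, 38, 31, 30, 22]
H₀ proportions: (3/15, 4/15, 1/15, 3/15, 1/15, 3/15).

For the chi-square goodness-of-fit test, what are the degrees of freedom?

df = k − 1 = 6 − 1 = 5

degrees of freedom = 5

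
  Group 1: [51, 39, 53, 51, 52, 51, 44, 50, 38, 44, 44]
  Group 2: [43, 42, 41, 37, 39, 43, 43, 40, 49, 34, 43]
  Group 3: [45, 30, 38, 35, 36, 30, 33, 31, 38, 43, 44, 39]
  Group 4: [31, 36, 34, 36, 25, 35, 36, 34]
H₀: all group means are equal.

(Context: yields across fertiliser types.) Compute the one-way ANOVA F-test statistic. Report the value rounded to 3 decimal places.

Group means [47.00, 41.27, 36.83, 33.38], grand mean 40.000
SSB = Σnᵢ(x̄ᵢ−x̄)² = 1028.277; SSW = ΣΣ(x−x̄ᵢ)² = 849.723
MSB = 1028.277/3 = 342.7588; MSW = 849.723/38 = 22.3611
F = MSB/MSW = 15.3283
df = (3, 38)

test statistic = 15.328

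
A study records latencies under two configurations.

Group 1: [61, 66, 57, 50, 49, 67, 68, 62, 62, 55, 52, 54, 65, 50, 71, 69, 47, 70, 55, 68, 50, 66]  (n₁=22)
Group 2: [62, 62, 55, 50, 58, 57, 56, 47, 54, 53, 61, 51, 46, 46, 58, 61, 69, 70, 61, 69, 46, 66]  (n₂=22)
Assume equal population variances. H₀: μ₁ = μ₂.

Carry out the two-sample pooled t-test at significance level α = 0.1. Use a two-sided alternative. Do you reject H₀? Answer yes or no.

x̄₁=59.727, s₁=7.965, n₁=22
x̄₂=57.182, s₂=7.607, n₂=22
s_p² = [21·7.965² + 21·7.607²]/42 = 60.6580
SE = √(s_p²·(1/22+1/22)) = 2.3483
t = (59.727−57.182)/2.3483 = 1.0840
df = 42
p-value (two-sided) = 0.28456
At α=0.1: p ≥ α → fail to reject H₀

reject H₀: no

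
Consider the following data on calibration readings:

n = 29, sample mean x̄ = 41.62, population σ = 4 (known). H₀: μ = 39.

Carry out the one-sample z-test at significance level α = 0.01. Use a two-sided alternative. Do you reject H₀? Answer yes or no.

reject H₀: yes

SE = σ/√n = 4/√29 = 0.7428
z = (x̄−μ₀)/SE = (41.62−39)/0.7428 = 3.5273
p-value (two-sided) = 0.00042
At α=0.01: p < α → reject H₀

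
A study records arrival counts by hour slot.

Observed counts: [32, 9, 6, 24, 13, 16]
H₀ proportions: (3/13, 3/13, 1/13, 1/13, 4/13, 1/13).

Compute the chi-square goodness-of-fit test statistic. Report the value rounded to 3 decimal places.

test statistic = 66.216

n = 100; E_i = n·p_i = [23.08, 23.08, 7.69, 7.69, 30.77, 7.69]
χ² = (32−23.08)²/23.08 + (9−23.08)²/23.08 + (6−7.69)²/7.69 + (24−7.69)²/7.69 + (13−30.77)²/30.77 + (16−7.69)²/7.69 = 66.2158
df = 5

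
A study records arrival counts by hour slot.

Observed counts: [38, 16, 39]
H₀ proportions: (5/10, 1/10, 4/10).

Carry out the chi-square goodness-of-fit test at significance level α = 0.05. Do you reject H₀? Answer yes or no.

n = 93; E_i = n·p_i = [46.50, 9.30, 37.20]
χ² = (38−46.50)²/46.50 + (16−9.30)²/9.30 + (39−37.20)²/37.20 = 6.4677
df = 2
p-value (upper-tail) = 0.03940
At α=0.05: p < α → reject H₀

reject H₀: yes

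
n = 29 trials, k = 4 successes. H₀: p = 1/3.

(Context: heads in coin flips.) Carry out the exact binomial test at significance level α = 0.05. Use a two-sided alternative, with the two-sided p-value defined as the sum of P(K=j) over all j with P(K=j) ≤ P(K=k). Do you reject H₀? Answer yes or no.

Exact binomial: n=29, k=4, p₀=1/3=0.3333
P(X=j) = C(n,j)·p₀^j·(1−p₀)^(n−j); p = Σ P(X=j) over j with P(X=j) ≤ P(X=4)
p-value (two-sided) = 0.02872
At α=0.05: p < α → reject H₀

reject H₀: yes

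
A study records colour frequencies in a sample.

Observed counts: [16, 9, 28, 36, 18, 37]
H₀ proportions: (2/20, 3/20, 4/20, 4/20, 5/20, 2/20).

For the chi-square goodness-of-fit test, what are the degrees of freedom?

df = k − 1 = 6 − 1 = 5

degrees of freedom = 5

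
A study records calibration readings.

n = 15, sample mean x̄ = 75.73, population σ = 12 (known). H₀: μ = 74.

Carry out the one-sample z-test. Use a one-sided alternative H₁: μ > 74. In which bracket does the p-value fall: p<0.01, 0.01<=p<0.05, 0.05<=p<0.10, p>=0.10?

p-value bracket: p>=0.10

SE = σ/√n = 12/√15 = 3.0984
z = (x̄−μ₀)/SE = (75.73−74)/3.0984 = 0.5584
p-value (one-sided, H₁ greater) = 0.28830
→ bracket: p>=0.10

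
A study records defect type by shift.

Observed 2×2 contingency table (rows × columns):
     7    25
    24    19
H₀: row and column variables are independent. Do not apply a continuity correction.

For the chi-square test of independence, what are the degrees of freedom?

degrees of freedom = 1

df = (r−1)(c−1) = (2−1)·(2−1) = 1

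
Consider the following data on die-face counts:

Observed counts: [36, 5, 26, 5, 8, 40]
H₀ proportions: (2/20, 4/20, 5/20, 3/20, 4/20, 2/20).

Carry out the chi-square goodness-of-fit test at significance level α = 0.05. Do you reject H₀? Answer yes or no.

reject H₀: yes

n = 120; E_i = n·p_i = [12.00, 24.00, 30.00, 18.00, 24.00, 12.00]
χ² = (36−12.00)²/12.00 + (5−24.00)²/24.00 + (26−30.00)²/30.00 + (5−18.00)²/18.00 + (8−24.00)²/24.00 + (40−12.00)²/12.00 = 148.9639
df = 5
p-value (upper-tail) = 0.00000
At α=0.05: p < α → reject H₀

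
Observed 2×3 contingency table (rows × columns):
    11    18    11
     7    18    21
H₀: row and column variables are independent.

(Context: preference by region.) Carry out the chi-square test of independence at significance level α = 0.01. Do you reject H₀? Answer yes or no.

Row totals [40, 46], col totals [18, 36, 32], n=86
χ² = (11−8.37)²/8.37 + (18−16.74)²/16.74 + (11−14.88)²/14.88 + (7−9.63)²/9.63 + (18−19.26)²/19.26 + (21−17.12)²/17.12 = 3.6129
df = 2
p-value (upper-tail) = 0.16424
At α=0.01: p ≥ α → fail to reject H₀

reject H₀: no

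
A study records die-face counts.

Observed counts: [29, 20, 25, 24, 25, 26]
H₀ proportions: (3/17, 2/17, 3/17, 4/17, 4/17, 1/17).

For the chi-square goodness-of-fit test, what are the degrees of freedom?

df = k − 1 = 6 − 1 = 5

degrees of freedom = 5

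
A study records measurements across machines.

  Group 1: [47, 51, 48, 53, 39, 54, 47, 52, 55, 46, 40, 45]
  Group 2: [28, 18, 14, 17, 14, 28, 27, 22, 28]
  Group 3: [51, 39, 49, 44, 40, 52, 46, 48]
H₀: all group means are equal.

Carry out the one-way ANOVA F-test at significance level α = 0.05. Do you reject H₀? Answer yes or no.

reject H₀: yes

Group means [48.08, 21.78, 46.12], grand mean 39.379
SSB = Σnᵢ(x̄ᵢ−x̄)² = 4061.480; SSW = ΣΣ(x−x̄ᵢ)² = 759.347
MSB = 4061.480/2 = 2030.7402; MSW = 759.347/26 = 29.2057
F = MSB/MSW = 69.5324
df = (2, 26)
p-value (upper-tail) = 0.00000
At α=0.05: p < α → reject H₀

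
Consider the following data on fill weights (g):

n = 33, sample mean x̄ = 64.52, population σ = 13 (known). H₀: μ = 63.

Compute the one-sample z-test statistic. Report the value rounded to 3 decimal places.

test statistic = 0.672

SE = σ/√n = 13/√33 = 2.2630
z = (x̄−μ₀)/SE = (64.52−63)/2.2630 = 0.6717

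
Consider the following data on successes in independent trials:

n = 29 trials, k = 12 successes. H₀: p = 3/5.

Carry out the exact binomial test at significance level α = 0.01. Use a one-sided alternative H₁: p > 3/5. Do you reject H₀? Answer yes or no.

reject H₀: no

Exact binomial: n=29, k=12, p₀=3/5=0.6000
P(X≥12) from Σ C(n,i)·p₀^i·(1−p₀)^(n−i)
p-value (one-sided, H₁ greater) = 0.98652
At α=0.01: p ≥ α → fail to reject H₀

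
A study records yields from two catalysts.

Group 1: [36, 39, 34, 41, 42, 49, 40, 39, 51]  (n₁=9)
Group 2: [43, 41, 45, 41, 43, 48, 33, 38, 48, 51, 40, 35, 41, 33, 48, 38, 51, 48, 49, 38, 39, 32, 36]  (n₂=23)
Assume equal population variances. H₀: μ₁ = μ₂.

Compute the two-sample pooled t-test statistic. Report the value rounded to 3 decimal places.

x̄₁=41.222, s₁=5.563, n₁=9
x̄₂=41.696, s₂=5.935, n₂=23
s_p² = [8·5.563² + 22·5.935²]/30 = 34.0808
SE = √(s_p²·(1/9+1/23)) = 2.2953
t = (41.222−41.696)/2.2953 = -0.2063
df = 30

test statistic = -0.206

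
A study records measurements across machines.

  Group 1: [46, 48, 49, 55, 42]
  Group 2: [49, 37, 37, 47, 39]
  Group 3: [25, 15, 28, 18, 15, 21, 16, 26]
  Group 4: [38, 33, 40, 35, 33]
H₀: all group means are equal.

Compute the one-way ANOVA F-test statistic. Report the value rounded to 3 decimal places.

Group means [48.00, 41.80, 20.50, 35.80], grand mean 34.435
SSB = Σnᵢ(x̄ᵢ−x̄)² = 2754.052; SSW = ΣΣ(x−x̄ᵢ)² = 455.600
MSB = 2754.052/3 = 918.0174; MSW = 455.600/19 = 23.9789
F = MSB/MSW = 38.2843
df = (3, 19)

test statistic = 38.284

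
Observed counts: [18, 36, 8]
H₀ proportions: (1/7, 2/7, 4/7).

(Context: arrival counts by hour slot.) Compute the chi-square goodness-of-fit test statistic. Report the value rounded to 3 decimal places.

n = 62; E_i = n·p_i = [8.86, 17.71, 35.43]
χ² = (18−8.86)²/8.86 + (36−17.71)²/17.71 + (8−35.43)²/35.43 = 49.5484
df = 2

test statistic = 49.548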